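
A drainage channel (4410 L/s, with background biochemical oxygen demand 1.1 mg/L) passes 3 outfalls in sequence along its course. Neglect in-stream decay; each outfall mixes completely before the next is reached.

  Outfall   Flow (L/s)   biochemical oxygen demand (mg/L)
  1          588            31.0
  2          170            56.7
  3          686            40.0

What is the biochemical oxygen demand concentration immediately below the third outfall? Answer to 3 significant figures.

10.3 mg/L

After outfall 1: Q = 4410 + 588.0 = 4998 L/s; C = (4410·1.100 + 588.0·31.00)/4998 = 4.618 mg/L.
After outfall 2: Q = 4998 + 170.0 = 5168 L/s; C = (4998·4.618 + 170.0·56.70)/5168 = 6.331 mg/L.
After outfall 3: Q = 5168 + 686.0 = 5854 L/s; C = (5168·6.331 + 686.0·40.00)/5854 = 10.28 mg/L.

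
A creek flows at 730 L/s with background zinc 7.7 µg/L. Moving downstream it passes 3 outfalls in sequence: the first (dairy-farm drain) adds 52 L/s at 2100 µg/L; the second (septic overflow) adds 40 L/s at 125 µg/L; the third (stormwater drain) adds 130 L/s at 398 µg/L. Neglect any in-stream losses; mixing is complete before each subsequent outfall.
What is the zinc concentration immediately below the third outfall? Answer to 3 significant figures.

180 µg/L

Outfall 1: combined Q = 782.0 L/s; C = (730.0·7.700 + 52.00·2100)/782.0 = 146.8 µg/L.
Outfall 2: combined Q = 822.0 L/s; C = (782.0·146.8 + 40.00·125.0)/822.0 = 145.8 µg/L.
Outfall 3: combined Q = 952.0 L/s; C = (822.0·145.8 + 130.0·398.0)/952.0 = 180.2 µg/L.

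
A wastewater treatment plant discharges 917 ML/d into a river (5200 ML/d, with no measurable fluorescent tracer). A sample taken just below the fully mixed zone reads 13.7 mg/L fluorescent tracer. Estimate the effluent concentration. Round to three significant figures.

Mass balance: 5200·0 + 917.0·Cₑ = 6117·13.70
→ Cₑ = (6117·13.70 − 5200·0) / 917.0 = 91.39 mg/L.

91.4 mg/L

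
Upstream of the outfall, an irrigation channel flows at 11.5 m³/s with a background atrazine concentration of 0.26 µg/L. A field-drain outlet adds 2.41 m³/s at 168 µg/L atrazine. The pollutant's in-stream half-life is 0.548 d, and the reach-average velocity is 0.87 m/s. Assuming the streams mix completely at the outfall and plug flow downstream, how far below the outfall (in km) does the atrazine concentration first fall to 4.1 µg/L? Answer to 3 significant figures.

117 km

Flow-weighted average: C = (11.50·0.2600 + 2.410·168.0) / 13.91 = 407.9/13.91 = 29.32 µg/L.
Half-life 0.548 d → k = ln 2 / 0.548 = 1.265 d⁻¹.
Set 29.32·exp(−k·t) = 4.1 → t = ln(29.32/4.1)/k = 134400 s = 37.33 h.
Distance = v·t = 0.87·134400 = 116900 m = 116.9 km.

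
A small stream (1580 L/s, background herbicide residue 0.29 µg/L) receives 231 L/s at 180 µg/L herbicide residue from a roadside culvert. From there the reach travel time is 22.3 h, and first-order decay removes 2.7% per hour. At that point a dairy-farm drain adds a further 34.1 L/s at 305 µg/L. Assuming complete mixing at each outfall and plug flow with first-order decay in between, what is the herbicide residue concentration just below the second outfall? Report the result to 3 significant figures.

Flow-weighted average: C = (1580·0.2900 + 231.0·180.0) / 1811 = 42040/1811 = 23.21 µg/L; combined flow 1811 L/s.
2.7%/h lost → k = −ln(1 − 0.027) = 0.02737 h⁻¹.
After decay, C = 23.21 × e^(−kt) = 23.21 × 0.5431 = 12.61 µg/L.
At the second outfall, C = (1811·12.61 + 34.10·305.0) / (1811 + 34.10) = 18.01 µg/L.

18.0 µg/L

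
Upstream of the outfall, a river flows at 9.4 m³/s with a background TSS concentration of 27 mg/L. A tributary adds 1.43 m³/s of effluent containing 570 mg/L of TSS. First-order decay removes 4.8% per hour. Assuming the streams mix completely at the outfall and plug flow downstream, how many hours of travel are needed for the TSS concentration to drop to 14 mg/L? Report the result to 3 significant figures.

Mixed concentration C = ΣQC/ΣQ = (9.400·27.00 + 1.430·570.0) / 10.83 = 1069/10.83 = 98.70 mg/L.
4.8%/h lost → k = −ln(1 − 0.048) = 0.04919 h⁻¹.
98.70·exp(−k·t) = 14 → t = ln(98.70/14)/k = 142900 s = 39.70 h.

39.7 h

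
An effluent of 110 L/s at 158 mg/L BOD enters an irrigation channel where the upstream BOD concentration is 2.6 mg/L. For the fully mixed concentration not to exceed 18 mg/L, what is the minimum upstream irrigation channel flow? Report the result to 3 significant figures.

Set C_mix = 18: (Q·2.600 + 110.0·158.0) / (Q + 110.0) = 18
→ Q = 110.0·(158.0 − 18)/(18 − 2.600) = 1000 L/s.

1000 L/s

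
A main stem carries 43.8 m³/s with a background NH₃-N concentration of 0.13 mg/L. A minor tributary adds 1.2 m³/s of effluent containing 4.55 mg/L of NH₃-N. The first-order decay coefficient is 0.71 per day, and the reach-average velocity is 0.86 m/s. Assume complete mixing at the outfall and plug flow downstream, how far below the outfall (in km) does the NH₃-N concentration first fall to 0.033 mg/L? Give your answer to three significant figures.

Mass balance: C = (43.80·0.1300 + 1.200·4.550) / 45.00 = 11.15/45.00 = 0.2479 mg/L.
Set 0.2479·exp(−k·t) = 0.033 → t = ln(0.2479/0.033)/k = 245400 s = 68.16 h.
Distance = v·t = 0.86·245400 = 211000 m = 211.0 km.

211 km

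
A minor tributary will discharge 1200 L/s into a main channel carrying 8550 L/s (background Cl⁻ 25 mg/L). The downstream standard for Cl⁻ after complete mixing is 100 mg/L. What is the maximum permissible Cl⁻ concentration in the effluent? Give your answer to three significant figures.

634 mg/L

At the limit, (Qr·Cr + Qe·Cₑ)/(Qr + Qe) = 100:
Cₑ = (9750·100 − 8550·25.00) / 1200 = 634.4 mg/L.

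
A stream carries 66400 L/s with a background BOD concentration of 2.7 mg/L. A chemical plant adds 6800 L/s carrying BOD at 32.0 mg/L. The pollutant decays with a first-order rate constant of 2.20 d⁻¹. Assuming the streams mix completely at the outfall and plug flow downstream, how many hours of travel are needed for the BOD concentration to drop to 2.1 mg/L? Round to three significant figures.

10.3 h

Mixed concentration C = ΣQC/ΣQ = (66400·2.700 + 6800·32.00) / 73200 = 396900/73200 = 5.422 mg/L.
5.422·exp(−k·t) = 2.1 → t = ln(5.422/2.1)/k = 37250 s = 10.35 h.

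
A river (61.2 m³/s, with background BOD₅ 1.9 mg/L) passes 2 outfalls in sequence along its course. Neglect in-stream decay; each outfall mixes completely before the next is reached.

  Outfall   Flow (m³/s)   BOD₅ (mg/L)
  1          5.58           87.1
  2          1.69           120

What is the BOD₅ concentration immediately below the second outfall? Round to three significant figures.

11.8 mg/L

Outfall 1: combined Q = 66.78 m³/s; C = (61.20·1.900 + 5.580·87.10)/66.78 = 9.019 mg/L.
Outfall 2: combined Q = 68.47 m³/s; C = (66.78·9.019 + 1.690·120.0)/68.47 = 11.76 mg/L.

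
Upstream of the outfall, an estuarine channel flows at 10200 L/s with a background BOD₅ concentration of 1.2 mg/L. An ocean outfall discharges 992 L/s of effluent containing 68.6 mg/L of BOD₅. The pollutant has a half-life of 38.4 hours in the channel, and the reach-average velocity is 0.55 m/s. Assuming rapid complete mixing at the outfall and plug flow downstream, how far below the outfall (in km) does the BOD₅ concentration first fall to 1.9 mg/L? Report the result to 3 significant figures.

Conservation of mass: C = (10200·1.200 + 992.0·68.60) / 11190 = 80290/11190 = 7.174 mg/L.
Half-life 38.4 h → k = ln 2 / 38.4 = 0.01805 h⁻¹ = 0.4332 d⁻¹.
Set 7.174·exp(−k·t) = 1.9 → t = ln(7.174/1.9)/k = 265000 s = 73.60 h.
Distance = v·t = 0.55·265000 = 145700 m = 145.7 km.

146 km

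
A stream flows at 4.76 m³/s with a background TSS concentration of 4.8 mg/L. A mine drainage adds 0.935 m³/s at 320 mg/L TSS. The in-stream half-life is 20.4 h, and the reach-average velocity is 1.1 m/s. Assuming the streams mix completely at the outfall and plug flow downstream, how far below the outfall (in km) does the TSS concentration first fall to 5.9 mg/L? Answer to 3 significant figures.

263 km

Mixed concentration C = ΣQC/ΣQ = (4.760·4.800 + 0.9350·320.0) / 5.695 = 322.0/5.695 = 56.55 mg/L.
Half-life 20.4 h → k = ln 2 / 20.4 = 0.03398 h⁻¹ = 0.8155 d⁻¹.
Set 56.55·exp(−k·t) = 5.9 → t = ln(56.55/5.9)/k = 239500 s = 66.52 h.
Distance = v·t = 1.1·239500 = 263400 m = 263.4 km.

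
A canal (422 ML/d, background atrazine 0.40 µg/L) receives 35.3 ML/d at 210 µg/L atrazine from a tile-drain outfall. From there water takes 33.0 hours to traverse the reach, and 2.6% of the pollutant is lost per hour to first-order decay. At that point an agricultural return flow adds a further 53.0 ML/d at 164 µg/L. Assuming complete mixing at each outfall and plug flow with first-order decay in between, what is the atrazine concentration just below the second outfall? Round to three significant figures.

23.3 µg/L

Mass balance: C = (422.0·0.4000 + 35.30·210.0) / 457.3 = 7582/457.3 = 16.58 µg/L; combined flow 457.3 ML/d.
2.6%/h lost → k = −ln(1 − 0.026) = 0.02634 h⁻¹.
Applying C = C₀e^(−kt): 16.58 × 0.4192 = 6.951 µg/L.
At the second outfall, C = (457.3·6.951 + 53.00·164.0) / (457.3 + 53.00) = 23.26 µg/L.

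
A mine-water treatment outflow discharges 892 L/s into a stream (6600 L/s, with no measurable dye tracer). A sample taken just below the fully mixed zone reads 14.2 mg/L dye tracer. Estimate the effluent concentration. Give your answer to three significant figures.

119 mg/L

Mass balance: 6600·0 + 892.0·Cₑ = 7492·14.20
→ Cₑ = (7492·14.20 − 6600·0) / 892.0 = 119.3 mg/L.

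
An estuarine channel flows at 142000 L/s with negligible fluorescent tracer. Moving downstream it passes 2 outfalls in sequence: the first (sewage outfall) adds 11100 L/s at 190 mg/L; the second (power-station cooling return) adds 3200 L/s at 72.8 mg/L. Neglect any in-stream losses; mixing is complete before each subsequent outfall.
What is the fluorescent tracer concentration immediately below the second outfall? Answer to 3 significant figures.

15.0 mg/L

After outfall 1: Q = 142000 + 11100 = 153100 L/s; C = (142000·0 + 11100·190.0)/153100 = 13.78 mg/L.
After outfall 2: Q = 153100 + 3200 = 156300 L/s; C = (153100·13.78 + 3200·72.80)/156300 = 14.98 mg/L.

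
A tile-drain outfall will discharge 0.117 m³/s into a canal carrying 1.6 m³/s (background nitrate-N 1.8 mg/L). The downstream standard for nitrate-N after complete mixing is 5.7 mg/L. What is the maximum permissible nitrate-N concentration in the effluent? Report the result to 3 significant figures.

59.0 mg/L

At the limit, (Qr·Cr + Qe·Cₑ)/(Qr + Qe) = 5.7:
Cₑ = (1.717·5.7 − 1.600·1.800) / 0.1170 = 59.03 mg/L.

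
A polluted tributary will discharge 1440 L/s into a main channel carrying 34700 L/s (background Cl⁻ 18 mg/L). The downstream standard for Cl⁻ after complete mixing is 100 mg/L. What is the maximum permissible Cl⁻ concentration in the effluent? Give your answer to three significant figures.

At the limit, (Qr·Cr + Qe·Cₑ)/(Qr + Qe) = 100:
Cₑ = (36140·100 − 34700·18.00) / 1440 = 2076 mg/L.

2080 mg/L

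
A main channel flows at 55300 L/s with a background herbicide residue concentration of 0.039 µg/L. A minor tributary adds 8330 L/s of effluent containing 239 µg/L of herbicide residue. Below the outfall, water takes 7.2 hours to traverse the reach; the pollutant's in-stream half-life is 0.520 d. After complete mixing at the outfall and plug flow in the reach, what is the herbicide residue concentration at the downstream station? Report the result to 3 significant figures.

21.0 µg/L

Mixed concentration C = ΣQC/ΣQ = (55300·0.03900 + 8330·239.0) / 63630 = 1993000/63630 = 31.32 µg/L.
Half-life 0.520 d → k = ln 2 / 0.520 = 1.333 d⁻¹.
First-order decay: C = 31.32·exp(−k·t) = 31.32·0.6704 = 21.00 µg/L.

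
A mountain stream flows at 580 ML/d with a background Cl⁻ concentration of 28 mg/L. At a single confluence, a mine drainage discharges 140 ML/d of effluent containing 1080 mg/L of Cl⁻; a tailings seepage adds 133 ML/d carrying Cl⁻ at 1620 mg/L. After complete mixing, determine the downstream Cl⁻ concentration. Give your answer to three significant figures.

449 mg/L

Mixed concentration C = ΣQC/ΣQ = (580.0·28.00 + 140.0·1080 + 133.0·1620) / 853.0 = 382900/853.0 = 448.9 mg/L.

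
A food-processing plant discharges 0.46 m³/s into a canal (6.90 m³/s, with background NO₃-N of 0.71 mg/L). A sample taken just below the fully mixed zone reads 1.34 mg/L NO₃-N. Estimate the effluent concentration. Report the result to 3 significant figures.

10.8 mg/L

Mass balance: 6.900·0.7100 + 0.4600·Cₑ = 7.360·1.340
→ Cₑ = (7.360·1.340 − 6.900·0.7100) / 0.4600 = 10.79 mg/L.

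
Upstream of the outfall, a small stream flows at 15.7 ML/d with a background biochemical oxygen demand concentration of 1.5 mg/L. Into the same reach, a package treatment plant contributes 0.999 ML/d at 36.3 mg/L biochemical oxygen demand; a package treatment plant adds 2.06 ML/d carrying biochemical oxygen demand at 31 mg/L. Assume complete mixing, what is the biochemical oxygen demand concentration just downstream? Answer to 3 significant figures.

Mass balance: C = (15.70·1.500 + 0.9990·36.30 + 2.060·31.00) / 18.76 = 123.7/18.76 = 6.593 mg/L.

6.59 mg/L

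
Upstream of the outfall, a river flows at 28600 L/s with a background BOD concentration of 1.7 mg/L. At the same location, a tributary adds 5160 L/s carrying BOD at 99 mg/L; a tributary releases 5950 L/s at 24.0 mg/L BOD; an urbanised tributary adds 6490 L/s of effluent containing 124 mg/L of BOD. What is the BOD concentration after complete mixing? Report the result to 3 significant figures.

32.6 mg/L

Flow-weighted average: C = (28600·1.700 + 5160·99.00 + 5950·24.00 + 6490·124.0) / 46200 = 1507000/46200 = 32.62 mg/L.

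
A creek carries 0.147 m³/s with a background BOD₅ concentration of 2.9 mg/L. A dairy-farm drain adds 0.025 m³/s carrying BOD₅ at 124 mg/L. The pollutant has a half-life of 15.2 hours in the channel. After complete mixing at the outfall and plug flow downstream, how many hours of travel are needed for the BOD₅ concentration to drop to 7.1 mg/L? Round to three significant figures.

23.3 h

Mixed concentration C = ΣQC/ΣQ = (0.1470·2.900 + 0.02500·124.0) / 0.1720 = 3.526/0.1720 = 20.50 mg/L.
Half-life 15.2 h → k = ln 2 / 15.2 = 0.04560 h⁻¹ = 1.094 d⁻¹.
20.50·exp(−k·t) = 7.1 → t = ln(20.50/7.1)/k = 83710 s = 23.25 h.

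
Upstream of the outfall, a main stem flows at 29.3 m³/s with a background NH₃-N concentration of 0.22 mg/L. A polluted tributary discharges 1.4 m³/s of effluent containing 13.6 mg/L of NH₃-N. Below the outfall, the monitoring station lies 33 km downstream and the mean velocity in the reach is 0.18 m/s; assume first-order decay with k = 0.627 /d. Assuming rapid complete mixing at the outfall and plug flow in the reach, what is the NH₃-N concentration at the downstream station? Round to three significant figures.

0.219 mg/L

Conservation of mass: C = (29.30·0.2200 + 1.400·13.60) / 30.70 = 25.49/30.70 = 0.8302 mg/L.
Travel time t = 33·1000 / 0.18 = 183300 s = 50.93 h.
Applying C = C₀e^(−kt): 0.8302 × 0.2644 = 0.2195 mg/L.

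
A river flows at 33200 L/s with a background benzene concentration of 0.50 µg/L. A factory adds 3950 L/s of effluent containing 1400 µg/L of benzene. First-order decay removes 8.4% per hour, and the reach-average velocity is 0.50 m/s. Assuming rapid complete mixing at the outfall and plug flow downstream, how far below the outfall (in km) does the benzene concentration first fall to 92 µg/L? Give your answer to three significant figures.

9.93 km

Mixed concentration C = ΣQC/ΣQ = (33200·0.5000 + 3950·1400) / 37150 = 5547000/37150 = 149.3 µg/L.
8.4%/h lost → k = −ln(1 − 0.084) = 0.08774 h⁻¹.
Set 149.3·exp(−k·t) = 92 → t = ln(149.3/92)/k = 19870 s = 5.519 h.
Distance = v·t = 0.50·19870 = 9933 m = 9.933 km.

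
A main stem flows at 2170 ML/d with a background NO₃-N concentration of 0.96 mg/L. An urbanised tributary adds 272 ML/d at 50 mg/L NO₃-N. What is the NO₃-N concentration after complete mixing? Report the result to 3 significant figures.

6.42 mg/L

Mass balance: C = (2170·0.9600 + 272.0·50.00) / 2442 = 15680/2442 = 6.422 mg/L.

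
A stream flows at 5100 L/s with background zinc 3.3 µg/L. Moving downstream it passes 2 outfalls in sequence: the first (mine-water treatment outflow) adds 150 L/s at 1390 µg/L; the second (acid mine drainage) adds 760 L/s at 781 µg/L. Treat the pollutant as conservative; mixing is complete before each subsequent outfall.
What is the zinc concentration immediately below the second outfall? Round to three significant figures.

Below outfall 1: Q → 5250 L/s, C = (5100·3.300 + 150.0·1390)/5250 = 42.92 µg/L.
Below outfall 2: Q → 6010 L/s, C = (5250·42.92 + 760.0·781.0)/6010 = 136.3 µg/L.

136 µg/L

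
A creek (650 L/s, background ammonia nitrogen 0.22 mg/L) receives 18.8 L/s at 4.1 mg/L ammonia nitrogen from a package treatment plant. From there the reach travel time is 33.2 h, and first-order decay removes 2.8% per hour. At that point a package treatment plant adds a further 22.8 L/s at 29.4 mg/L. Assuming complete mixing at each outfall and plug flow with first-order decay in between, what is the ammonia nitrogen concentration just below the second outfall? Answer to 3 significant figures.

1.09 mg/L

Mixed concentration C = ΣQC/ΣQ = (650.0·0.2200 + 18.80·4.100) / 668.8 = 220.1/668.8 = 0.3291 mg/L; combined flow 668.8 L/s.
2.8%/h lost → k = −ln(1 − 0.028) = 0.02840 h⁻¹.
Applying C = C₀e^(−kt): 0.3291 × 0.3895 = 0.1282 mg/L.
At the second outfall, C = (668.8·0.1282 + 22.80·29.40) / (668.8 + 22.80) = 1.093 mg/L.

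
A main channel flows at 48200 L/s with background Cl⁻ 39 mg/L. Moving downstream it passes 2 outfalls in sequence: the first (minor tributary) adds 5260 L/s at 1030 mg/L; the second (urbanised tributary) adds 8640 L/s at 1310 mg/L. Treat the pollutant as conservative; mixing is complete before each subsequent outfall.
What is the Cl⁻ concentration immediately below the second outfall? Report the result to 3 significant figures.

After outfall 1: Q = 48200 + 5260 = 53460 L/s; C = (48200·39.00 + 5260·1030)/53460 = 136.5 mg/L.
After outfall 2: Q = 53460 + 8640 = 62100 L/s; C = (53460·136.5 + 8640·1310)/62100 = 299.8 mg/L.

300 mg/L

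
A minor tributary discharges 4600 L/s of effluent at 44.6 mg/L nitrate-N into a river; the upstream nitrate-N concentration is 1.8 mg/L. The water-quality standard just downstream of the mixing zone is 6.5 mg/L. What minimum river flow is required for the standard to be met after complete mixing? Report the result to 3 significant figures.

37300 L/s

Set C_mix = 6.5: (Q·1.800 + 4600·44.60) / (Q + 4600) = 6.5
→ Q = 4600·(44.60 − 6.5)/(6.5 − 1.800) = 37290 L/s.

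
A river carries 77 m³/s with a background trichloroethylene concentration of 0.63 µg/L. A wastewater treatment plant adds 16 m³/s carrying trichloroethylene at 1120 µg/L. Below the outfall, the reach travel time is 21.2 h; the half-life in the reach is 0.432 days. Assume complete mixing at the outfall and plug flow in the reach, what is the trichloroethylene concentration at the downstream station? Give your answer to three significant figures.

46.8 µg/L

Mass balance: C = (77.00·0.6300 + 16.00·1120) / 93.00 = 17970/93.00 = 193.2 µg/L.
Half-life 0.432 d → k = ln 2 / 0.432 = 1.605 d⁻¹.
Decay over the reach: 193.2·exp(−kt) = 193.2·0.2424 = 46.83 µg/L.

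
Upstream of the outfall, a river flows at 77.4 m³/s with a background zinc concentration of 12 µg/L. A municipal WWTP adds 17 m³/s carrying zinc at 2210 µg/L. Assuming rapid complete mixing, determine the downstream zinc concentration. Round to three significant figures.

408 µg/L

Mass balance: C = (77.40·12.00 + 17.00·2210) / 94.40 = 38500/94.40 = 407.8 µg/L.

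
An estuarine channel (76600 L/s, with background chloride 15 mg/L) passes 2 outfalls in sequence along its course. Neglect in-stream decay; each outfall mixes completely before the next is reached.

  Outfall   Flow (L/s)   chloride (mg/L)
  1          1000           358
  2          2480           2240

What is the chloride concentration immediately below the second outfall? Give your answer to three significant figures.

After outfall 1: Q = 76600 + 1000 = 77600 L/s; C = (76600·15.00 + 1000·358.0)/77600 = 19.42 mg/L.
After outfall 2: Q = 77600 + 2480 = 80080 L/s; C = (77600·19.42 + 2480·2240)/80080 = 88.19 mg/L.

88.2 mg/L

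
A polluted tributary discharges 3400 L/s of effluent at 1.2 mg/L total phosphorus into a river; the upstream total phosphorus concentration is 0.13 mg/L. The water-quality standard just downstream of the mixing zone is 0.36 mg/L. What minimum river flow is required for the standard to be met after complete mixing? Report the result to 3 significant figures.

12400 L/s

Set C_mix = 0.36: (Q·0.1300 + 3400·1.200) / (Q + 3400) = 0.36
→ Q = 3400·(1.200 − 0.36)/(0.36 − 0.1300) = 12420 L/s.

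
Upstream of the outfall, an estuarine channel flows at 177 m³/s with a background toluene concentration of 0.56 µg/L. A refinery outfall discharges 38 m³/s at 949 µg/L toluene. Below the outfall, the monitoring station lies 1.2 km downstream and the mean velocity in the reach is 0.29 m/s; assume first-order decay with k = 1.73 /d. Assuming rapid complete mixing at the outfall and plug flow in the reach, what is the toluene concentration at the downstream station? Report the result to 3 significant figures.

Conservation of mass: C = (177.0·0.5600 + 38.00·949.0) / 215.0 = 36160/215.0 = 168.2 µg/L.
Travel time t = 1.2·1000 / 0.29 = 4138 s = 1.149 h.
Applying C = C₀e^(−kt): 168.2 × 0.9205 = 154.8 µg/L.

155 µg/L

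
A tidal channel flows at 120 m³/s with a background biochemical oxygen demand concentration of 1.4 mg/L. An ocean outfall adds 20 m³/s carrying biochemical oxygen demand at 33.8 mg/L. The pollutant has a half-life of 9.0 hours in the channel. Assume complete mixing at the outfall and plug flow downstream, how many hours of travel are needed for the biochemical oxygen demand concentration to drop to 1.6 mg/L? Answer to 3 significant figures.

17.2 h

Mass balance: C = (120.0·1.400 + 20.00·33.80) / 140.0 = 844.0/140.0 = 6.029 mg/L.
Half-life 9.0 h → k = ln 2 / 9.0 = 0.07702 h⁻¹ = 1.848 d⁻¹.
6.029·exp(−k·t) = 1.6 → t = ln(6.029/1.6)/k = 62010 s = 17.22 h.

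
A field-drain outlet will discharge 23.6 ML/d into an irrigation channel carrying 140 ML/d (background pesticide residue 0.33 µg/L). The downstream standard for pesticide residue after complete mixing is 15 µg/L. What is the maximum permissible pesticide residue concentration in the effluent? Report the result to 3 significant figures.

At the limit, (Qr·Cr + Qe·Cₑ)/(Qr + Qe) = 15:
Cₑ = (163.6·15 − 140.0·0.3300) / 23.60 = 102.0 µg/L.

102 µg/L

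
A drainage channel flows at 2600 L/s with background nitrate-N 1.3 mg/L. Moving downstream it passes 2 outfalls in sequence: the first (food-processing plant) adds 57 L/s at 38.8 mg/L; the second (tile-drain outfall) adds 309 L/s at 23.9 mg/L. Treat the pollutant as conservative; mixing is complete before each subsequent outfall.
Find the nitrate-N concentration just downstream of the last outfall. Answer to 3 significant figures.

Outfall 1: combined Q = 2657 L/s; C = (2600·1.300 + 57.00·38.80)/2657 = 2.104 mg/L.
Outfall 2: combined Q = 2966 L/s; C = (2657·2.104 + 309.0·23.90)/2966 = 4.375 mg/L.

4.38 mg/L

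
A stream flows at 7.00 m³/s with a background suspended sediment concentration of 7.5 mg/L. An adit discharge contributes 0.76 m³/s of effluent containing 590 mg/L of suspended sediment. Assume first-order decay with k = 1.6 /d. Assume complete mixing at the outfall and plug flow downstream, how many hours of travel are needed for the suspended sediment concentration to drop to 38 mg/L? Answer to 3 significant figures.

7.95 h

Flow-weighted average: C = (7.000·7.500 + 0.7600·590.0) / 7.760 = 500.9/7.760 = 64.55 mg/L.
64.55·exp(−k·t) = 38 → t = ln(64.55/38)/k = 28610 s = 7.948 h.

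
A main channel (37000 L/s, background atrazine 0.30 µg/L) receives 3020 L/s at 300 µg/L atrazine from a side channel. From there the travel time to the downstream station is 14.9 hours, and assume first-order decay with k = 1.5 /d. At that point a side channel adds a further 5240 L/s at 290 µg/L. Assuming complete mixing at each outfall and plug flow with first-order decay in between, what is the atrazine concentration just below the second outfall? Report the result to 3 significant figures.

Conservation of mass: C = (37000·0.3000 + 3020·300.0) / 40020 = 917100/40020 = 22.92 µg/L; combined flow 40020 L/s.
Decay over the reach: 22.92·exp(−kt) = 22.92·0.3941 = 9.030 µg/L.
At the second outfall, C = (40020·9.030 + 5240·290.0) / (40020 + 5240) = 41.56 µg/L.

41.6 µg/L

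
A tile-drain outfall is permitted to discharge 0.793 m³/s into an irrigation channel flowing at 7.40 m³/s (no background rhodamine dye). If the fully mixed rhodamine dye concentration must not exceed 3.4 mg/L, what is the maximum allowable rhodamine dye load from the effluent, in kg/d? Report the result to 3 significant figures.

2410 kg/d

Mass balance at the limit: 7.400·0 + 0.7930·Cₑ = 8.193·3.4 → Cₑ = 35.13 mg/L.
Load = 0.7930 m³/s × 35.13 g/m³ × 86 400 s/d = 2407 kg/d.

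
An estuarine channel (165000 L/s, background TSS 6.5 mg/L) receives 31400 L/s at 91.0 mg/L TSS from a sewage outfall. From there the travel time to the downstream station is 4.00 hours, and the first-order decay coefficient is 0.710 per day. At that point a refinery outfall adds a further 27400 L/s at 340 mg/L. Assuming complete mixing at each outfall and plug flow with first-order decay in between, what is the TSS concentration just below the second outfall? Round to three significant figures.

Flow-weighted average: C = (165000·6.500 + 31400·91.00) / 196400 = 3930000/196400 = 20.01 mg/L; combined flow 196400 L/s.
Decay over the reach: 20.01·exp(−kt) = 20.01·0.8884 = 17.78 mg/L.
Second outfall: C = (196400·17.78 + 27400·340.0)/223800 = 57.23 mg/L.

57.2 mg/L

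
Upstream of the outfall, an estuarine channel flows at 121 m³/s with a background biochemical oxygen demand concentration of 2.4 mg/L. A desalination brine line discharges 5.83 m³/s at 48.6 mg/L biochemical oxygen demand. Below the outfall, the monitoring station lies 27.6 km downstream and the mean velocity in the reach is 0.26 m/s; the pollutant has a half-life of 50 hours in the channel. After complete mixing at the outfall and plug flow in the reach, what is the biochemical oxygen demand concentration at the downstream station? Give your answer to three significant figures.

3.01 mg/L

Flow-weighted average: C = (121.0·2.400 + 5.830·48.60) / 126.8 = 573.7/126.8 = 4.524 mg/L.
Travel time t = 27.6·1000 / 0.26 = 106200 s = 29.49 h.
Half-life 50 h → k = ln 2 / 50 = 0.01386 h⁻¹ = 0.3327 d⁻¹.
First-order decay: C = 4.524·exp(−k·t) = 4.524·0.6645 = 3.006 mg/L.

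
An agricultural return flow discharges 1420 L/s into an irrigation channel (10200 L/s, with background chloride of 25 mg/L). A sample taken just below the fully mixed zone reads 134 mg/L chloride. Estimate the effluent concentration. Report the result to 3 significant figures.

917 mg/L

Mass balance: 10200·25.00 + 1420·Cₑ = 11620·134.0
→ Cₑ = (11620·134.0 − 10200·25.00) / 1420 = 917.0 mg/L.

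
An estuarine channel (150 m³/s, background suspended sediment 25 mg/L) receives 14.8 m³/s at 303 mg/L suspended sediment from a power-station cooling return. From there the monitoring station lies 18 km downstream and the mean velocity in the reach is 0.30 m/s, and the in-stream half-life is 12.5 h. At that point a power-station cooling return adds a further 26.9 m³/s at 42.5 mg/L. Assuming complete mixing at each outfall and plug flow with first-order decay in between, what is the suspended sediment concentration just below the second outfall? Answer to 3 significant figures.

Mixed concentration C = ΣQC/ΣQ = (150.0·25.00 + 14.80·303.0) / 164.8 = 8234/164.8 = 49.97 mg/L; combined flow 164.8 m³/s.
Travel time t = 18·1000 / 0.30 = 60000 s = 16.67 h.
Half-life 12.5 h → k = ln 2 / 12.5 = 0.05545 h⁻¹ = 1.331 d⁻¹.
After decay, C = 49.97 × e^(−kt) = 49.97 × 0.3969 = 19.83 mg/L.
Second outfall: C = (164.8·19.83 + 26.90·42.50)/191.7 = 23.01 mg/L.

23.0 mg/L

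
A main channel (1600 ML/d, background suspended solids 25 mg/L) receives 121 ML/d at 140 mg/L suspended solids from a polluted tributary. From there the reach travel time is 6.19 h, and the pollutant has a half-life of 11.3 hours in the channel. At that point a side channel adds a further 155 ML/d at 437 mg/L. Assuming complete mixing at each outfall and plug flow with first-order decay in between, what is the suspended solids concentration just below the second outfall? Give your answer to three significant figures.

56.9 mg/L

Mixed concentration C = ΣQC/ΣQ = (1600·25.00 + 121.0·140.0) / 1721 = 56940/1721 = 33.09 mg/L; combined flow 1721 ML/d.
Half-life 11.3 h → k = ln 2 / 11.3 = 0.06134 h⁻¹ = 1.472 d⁻¹.
Applying C = C₀e^(−kt): 33.09 × 0.6841 = 22.63 mg/L.
Second outfall: C = (1721·22.63 + 155.0·437.0)/1876 = 56.87 mg/L.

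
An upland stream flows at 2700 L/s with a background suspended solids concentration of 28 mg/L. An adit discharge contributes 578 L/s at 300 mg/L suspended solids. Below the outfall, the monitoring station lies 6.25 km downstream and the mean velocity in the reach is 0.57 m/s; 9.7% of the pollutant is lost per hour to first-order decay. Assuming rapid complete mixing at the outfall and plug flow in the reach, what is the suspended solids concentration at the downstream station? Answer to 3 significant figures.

Flow-weighted average: C = (2700·28.00 + 578.0·300.0) / 3278 = 249000/3278 = 75.96 mg/L.
Travel time t = 6.25·1000 / 0.57 = 10960 s = 3.046 h.
9.7%/h lost → k = −ln(1 − 0.097) = 0.1020 h⁻¹.
After decay, C = 75.96 × e^(−kt) = 75.96 × 0.7329 = 55.67 mg/L.

55.7 mg/L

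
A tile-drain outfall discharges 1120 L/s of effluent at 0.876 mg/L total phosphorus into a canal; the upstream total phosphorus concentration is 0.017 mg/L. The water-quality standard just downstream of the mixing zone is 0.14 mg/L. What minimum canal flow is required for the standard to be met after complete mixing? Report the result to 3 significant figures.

Set C_mix = 0.14: (Q·0.01700 + 1120·0.8760) / (Q + 1120) = 0.14
→ Q = 1120·(0.8760 − 0.14)/(0.14 − 0.01700) = 6702 L/s.

6700 L/s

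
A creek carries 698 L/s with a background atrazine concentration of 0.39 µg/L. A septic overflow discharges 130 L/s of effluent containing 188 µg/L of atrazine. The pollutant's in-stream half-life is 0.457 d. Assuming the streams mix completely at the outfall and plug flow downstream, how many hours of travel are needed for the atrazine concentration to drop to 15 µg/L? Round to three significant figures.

10.9 h

Mass balance: C = (698.0·0.3900 + 130.0·188.0) / 828.0 = 24710/828.0 = 29.85 µg/L.
Half-life 0.457 d → k = ln 2 / 0.457 = 1.517 d⁻¹.
29.85·exp(−k·t) = 15 → t = ln(29.85/15)/k = 39190 s = 10.89 h.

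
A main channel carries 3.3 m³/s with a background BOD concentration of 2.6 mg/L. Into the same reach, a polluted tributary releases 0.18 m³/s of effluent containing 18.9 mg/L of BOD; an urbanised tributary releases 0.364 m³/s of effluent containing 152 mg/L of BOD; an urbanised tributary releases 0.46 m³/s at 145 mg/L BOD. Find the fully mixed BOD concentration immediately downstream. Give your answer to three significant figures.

Mass balance: C = (3.300·2.600 + 0.1800·18.90 + 0.3640·152.0 + 0.4600·145.0) / 4.304 = 134.0/4.304 = 31.14 mg/L.

31.1 mg/L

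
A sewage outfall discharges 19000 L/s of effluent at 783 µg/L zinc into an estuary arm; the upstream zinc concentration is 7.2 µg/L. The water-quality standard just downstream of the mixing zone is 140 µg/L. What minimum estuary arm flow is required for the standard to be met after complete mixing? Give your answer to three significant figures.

Set C_mix = 140: (Q·7.200 + 19000·783.0) / (Q + 19000) = 140
→ Q = 19000·(783.0 − 140)/(140 − 7.200) = 92000 L/s.

92000 L/s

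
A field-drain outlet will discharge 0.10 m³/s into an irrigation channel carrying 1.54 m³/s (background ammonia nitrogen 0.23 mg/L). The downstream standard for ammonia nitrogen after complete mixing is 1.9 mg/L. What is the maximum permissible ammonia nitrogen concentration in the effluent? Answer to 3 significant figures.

At the limit, (Qr·Cr + Qe·Cₑ)/(Qr + Qe) = 1.9:
Cₑ = (1.640·1.9 − 1.540·0.2300) / 0.1000 = 27.62 mg/L.

27.6 mg/L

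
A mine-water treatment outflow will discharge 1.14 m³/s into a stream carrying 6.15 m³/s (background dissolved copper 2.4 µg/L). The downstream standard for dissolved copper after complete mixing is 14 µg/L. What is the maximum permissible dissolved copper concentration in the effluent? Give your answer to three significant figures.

At the limit, (Qr·Cr + Qe·Cₑ)/(Qr + Qe) = 14:
Cₑ = (7.290·14 − 6.150·2.400) / 1.140 = 76.58 µg/L.

76.6 µg/L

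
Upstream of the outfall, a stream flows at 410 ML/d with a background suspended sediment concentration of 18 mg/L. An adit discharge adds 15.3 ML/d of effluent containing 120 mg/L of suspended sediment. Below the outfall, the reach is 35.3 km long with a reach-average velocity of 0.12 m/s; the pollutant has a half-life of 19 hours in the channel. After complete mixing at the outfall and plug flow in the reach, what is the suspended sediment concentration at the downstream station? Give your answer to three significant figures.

Mass balance: C = (410.0·18.00 + 15.30·120.0) / 425.3 = 9216/425.3 = 21.67 mg/L.
Travel time t = 35.3·1000 / 0.12 = 294200 s = 81.71 h.
Half-life 19 h → k = ln 2 / 19 = 0.03648 h⁻¹ = 0.8756 d⁻¹.
Decay over the reach: 21.67·exp(−kt) = 21.67·0.05074 = 1.100 mg/L.

1.10 mg/L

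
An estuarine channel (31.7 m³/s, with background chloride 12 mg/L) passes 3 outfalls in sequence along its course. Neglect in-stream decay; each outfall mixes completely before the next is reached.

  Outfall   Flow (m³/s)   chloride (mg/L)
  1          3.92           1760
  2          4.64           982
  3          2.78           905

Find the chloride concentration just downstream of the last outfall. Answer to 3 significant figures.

333 mg/L

Outfall 1: combined Q = 35.62 m³/s; C = (31.70·12.00 + 3.920·1760)/35.62 = 204.4 mg/L.
Outfall 2: combined Q = 40.26 m³/s; C = (35.62·204.4 + 4.640·982.0)/40.26 = 294.0 mg/L.
Outfall 3: combined Q = 43.04 m³/s; C = (40.26·294.0 + 2.780·905.0)/43.04 = 333.5 mg/L.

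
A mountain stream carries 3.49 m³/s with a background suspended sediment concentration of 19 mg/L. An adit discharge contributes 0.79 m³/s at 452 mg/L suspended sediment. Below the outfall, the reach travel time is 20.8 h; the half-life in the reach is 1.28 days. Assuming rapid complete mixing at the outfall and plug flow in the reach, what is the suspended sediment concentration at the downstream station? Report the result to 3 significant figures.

After mixing, C = (3.490·19.00 + 0.7900·452.0) / 4.280 = 423.4/4.280 = 98.92 mg/L.
Half-life 1.28 d → k = ln 2 / 1.28 = 0.5415 d⁻¹.
First-order decay: C = 98.92·exp(−k·t) = 98.92·0.6254 = 61.87 mg/L.

61.9 mg/L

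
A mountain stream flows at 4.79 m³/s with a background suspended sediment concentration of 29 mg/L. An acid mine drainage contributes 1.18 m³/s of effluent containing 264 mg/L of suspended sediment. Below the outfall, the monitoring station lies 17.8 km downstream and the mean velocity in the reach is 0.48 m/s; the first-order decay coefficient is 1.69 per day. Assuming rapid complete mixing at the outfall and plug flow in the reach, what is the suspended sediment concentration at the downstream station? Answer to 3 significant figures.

After mixing, C = (4.790·29.00 + 1.180·264.0) / 5.970 = 450.4/5.970 = 75.45 mg/L.
Travel time t = 17.8·1000 / 0.48 = 37080 s = 10.30 h.
First-order decay: C = 75.45·exp(−k·t) = 75.45·0.4842 = 36.53 mg/L.

36.5 mg/L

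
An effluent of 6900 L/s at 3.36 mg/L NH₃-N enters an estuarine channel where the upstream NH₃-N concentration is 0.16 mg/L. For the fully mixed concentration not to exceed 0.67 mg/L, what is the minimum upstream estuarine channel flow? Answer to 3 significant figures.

36400 L/s

Set C_mix = 0.67: (Q·0.1600 + 6900·3.360) / (Q + 6900) = 0.67
→ Q = 6900·(3.360 − 0.67)/(0.67 − 0.1600) = 36390 L/s.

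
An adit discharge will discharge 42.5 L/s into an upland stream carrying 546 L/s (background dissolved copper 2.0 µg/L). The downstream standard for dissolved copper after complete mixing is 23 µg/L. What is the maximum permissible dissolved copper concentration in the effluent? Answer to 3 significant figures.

293 µg/L

At the limit, (Qr·Cr + Qe·Cₑ)/(Qr + Qe) = 23:
Cₑ = (588.5·23 − 546.0·2.000) / 42.50 = 292.8 µg/L.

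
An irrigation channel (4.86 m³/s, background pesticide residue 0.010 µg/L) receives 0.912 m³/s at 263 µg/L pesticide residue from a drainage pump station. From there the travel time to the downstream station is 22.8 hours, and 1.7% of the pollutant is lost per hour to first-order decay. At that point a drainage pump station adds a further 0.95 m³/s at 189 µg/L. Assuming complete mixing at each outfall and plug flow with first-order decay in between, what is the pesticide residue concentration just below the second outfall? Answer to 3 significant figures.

Mixed concentration C = ΣQC/ΣQ = (4.860·0.01000 + 0.9120·263.0) / 5.772 = 239.9/5.772 = 41.56 µg/L; combined flow 5.772 m³/s.
1.7%/h lost → k = −ln(1 − 0.017) = 0.01715 h⁻¹.
Decay over the reach: 41.56·exp(−kt) = 41.56·0.6764 = 28.11 µg/L.
At the second outfall, C = (5.772·28.11 + 0.9500·189.0) / (5.772 + 0.9500) = 50.85 µg/L.

50.9 µg/L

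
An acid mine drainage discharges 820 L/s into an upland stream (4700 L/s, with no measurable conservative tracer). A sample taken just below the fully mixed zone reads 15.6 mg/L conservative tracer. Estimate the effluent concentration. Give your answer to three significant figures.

105 mg/L

Mass balance: 4700·0 + 820.0·Cₑ = 5520·15.60
→ Cₑ = (5520·15.60 − 4700·0) / 820.0 = 105.0 mg/L.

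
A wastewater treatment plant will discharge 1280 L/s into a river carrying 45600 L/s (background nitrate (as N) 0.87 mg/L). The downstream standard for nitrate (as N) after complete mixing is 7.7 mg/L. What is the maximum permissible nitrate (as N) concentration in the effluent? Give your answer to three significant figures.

251 mg/L

At the limit, (Qr·Cr + Qe·Cₑ)/(Qr + Qe) = 7.7:
Cₑ = (46880·7.7 − 45600·0.8700) / 1280 = 251.0 mg/L.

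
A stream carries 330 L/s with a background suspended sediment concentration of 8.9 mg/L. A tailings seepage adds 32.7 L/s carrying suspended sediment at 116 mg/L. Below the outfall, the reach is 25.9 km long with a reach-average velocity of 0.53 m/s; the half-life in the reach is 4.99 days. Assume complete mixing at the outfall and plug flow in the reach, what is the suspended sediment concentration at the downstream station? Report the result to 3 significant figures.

Mass balance: C = (330.0·8.900 + 32.70·116.0) / 362.7 = 6730/362.7 = 18.56 mg/L.
Travel time t = 25.9·1000 / 0.53 = 48870 s = 13.57 h.
Half-life 4.99 d → k = ln 2 / 4.99 = 0.1389 d⁻¹.
Decay over the reach: 18.56·exp(−kt) = 18.56·0.9244 = 17.15 mg/L.

17.2 mg/L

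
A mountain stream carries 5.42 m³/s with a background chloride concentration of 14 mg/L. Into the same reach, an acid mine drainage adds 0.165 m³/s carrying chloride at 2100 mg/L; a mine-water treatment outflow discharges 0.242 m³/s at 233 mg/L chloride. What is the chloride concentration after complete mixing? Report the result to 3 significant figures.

82.2 mg/L

Flow-weighted average: C = (5.420·14.00 + 0.1650·2100 + 0.2420·233.0) / 5.827 = 478.8/5.827 = 82.16 mg/L.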